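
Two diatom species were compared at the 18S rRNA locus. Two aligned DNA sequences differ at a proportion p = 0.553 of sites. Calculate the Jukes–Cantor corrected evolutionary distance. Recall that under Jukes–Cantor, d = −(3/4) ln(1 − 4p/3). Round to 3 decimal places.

d = −(3/4) ln(1 − 4p/3) = −0.75 ln(1 − 0.737333) = −0.75 ln(0.262667)
  = −0.75 × (-1.336868) = 1.002651 substitutions/site.

1.003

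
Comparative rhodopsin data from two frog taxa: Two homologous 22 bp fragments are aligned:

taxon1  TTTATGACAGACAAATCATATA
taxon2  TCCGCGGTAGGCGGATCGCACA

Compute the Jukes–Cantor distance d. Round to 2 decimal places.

0.97

The sequences differ at 12 of 22 sites, so p = 12/22 ≈ 0.545455.
d = −(3/4) ln(1 − 4p/3) = −0.75 ln(1 − 0.727273) = −0.75 ln(0.272727)
  = −0.75 × (-1.299284) = 0.974463 substitutions/site.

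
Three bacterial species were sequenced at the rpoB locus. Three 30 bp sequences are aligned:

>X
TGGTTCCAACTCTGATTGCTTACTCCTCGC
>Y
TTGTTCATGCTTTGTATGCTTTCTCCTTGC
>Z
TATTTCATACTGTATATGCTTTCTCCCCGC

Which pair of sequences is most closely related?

X–Y: 9/30 differ, p = 0.300, d = 0.383.
X–Z: 10/30 differ, p = 0.333, d = 0.441.
Y–Z: 7/30 differ, p = 0.233, d = 0.280.
The smallest distance is between Y and Z.

Y and Z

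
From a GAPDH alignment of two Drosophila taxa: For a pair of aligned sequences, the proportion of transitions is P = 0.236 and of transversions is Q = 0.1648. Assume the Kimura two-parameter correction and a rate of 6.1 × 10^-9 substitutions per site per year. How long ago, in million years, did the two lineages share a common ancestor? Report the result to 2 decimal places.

Under the Kimura two-parameter model, d = −½ ln(1 − 2P − Q) − ¼ ln(1 − 2Q).
1 − 2P − Q = 0.3632, giving −½ ln(0.3632) = 0.506401.
1 − 2Q = 0.6704, giving −¼ ln(0.6704) = 0.099970.
d = 0.506401 + 0.099970 = 0.606371.
Under a molecular clock d = 2μt, so t = d/(2μ) = 0.606371 / (2 × 6.1 × 10^-9) = 49.70 million years.

49.70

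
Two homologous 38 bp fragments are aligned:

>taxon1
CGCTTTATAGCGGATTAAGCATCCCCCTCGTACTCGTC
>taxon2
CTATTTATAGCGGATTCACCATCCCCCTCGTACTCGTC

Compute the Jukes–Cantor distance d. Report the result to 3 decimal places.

0.113

The sequences differ at 4 of 38 sites (2, 3, 17, 19), so p = 4/38 ≈ 0.105263.
d = −(3/4) ln(1 − 4p/3) = −0.75 ln(1 − 0.140351) = −0.75 ln(0.859649)
  = −0.75 × (-0.151231) = 0.113423 substitutions/site.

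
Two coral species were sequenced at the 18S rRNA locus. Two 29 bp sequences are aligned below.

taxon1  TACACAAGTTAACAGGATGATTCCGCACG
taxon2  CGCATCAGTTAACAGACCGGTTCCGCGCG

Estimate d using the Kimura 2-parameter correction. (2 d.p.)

0.44

Of 29 sites, 7 differences are transitions and 2 are transversions, so P = 7/29 ≈ 0.241379 and Q = 2/29 ≈ 0.068966.
Under the Kimura two-parameter model, d = −½ ln(1 − 2P − Q) − ¼ ln(1 − 2Q).
1 − 2P − Q = 0.448276, giving −½ ln(0.448276) = 0.401173.
1 − 2Q = 0.862068, giving −¼ ln(0.862068) = 0.037105.
d = 0.401173 + 0.037105 = 0.438278.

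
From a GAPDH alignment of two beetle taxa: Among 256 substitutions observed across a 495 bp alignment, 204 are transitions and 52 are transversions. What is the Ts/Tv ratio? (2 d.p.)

3.92

R = 204/52 = 3.923076… ≈ 3.92 (to 2 d.p.).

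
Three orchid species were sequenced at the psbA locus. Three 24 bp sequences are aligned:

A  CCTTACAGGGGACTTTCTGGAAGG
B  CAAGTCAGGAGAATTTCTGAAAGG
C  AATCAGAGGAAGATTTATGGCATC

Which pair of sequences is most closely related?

A–B: 7/24 differ, p = 0.292, d = 0.369.
A–C: 12/24 differ, p = 0.500, d = 0.824.
B–C: 12/24 differ, p = 0.500, d = 0.824.
The smallest distance is between A and B.

A and B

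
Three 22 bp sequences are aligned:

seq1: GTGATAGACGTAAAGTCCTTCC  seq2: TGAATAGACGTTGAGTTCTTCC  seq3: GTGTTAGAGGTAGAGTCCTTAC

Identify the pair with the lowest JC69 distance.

seq1–seq2: 6/22 differ, p = 0.273, d = 0.339.
seq1–seq3: 4/22 differ, p = 0.182, d = 0.208.
seq2–seq3: 8/22 differ, p = 0.364, d = 0.497.
The smallest distance is between seq1 and seq3.

seq1 and seq3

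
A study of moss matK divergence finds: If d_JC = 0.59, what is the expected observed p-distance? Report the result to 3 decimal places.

0.408

p = (3/4)(1 − e^(−4d/3)) = 0.75 × (1 − e^(-0.786667)) = 0.75 × (1 − 0.455360) = 0.408480.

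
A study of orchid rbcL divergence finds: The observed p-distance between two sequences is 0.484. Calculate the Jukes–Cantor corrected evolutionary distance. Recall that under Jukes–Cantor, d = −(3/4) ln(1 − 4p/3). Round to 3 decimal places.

0.777

d = −(3/4) ln(1 − 4p/3) = −0.75 ln(1 − 0.645333) = −0.75 ln(0.354667)
  = −0.75 × (-1.036576) = 0.777432 substitutions/site.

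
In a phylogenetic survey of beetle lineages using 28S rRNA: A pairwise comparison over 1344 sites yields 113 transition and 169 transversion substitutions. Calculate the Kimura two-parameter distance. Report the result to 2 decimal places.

P = 113/1344 ≈ 0.084077 and Q = 169/1344 ≈ 0.125744.
Under the Kimura two-parameter model, d = −½ ln(1 − 2P − Q) − ¼ ln(1 − 2Q).
1 − 2P − Q = 0.706102, giving −½ ln(0.706102) = 0.173998.
1 − 2Q = 0.748512, giving −¼ ln(0.748512) = 0.072417.
d = 0.173998 + 0.072417 = 0.246415.

0.25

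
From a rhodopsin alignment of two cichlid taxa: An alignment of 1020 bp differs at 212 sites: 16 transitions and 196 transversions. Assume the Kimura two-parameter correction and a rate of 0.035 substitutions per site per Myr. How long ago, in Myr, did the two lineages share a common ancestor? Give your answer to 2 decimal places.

P = 16/1020 ≈ 0.015686 and Q = 196/1020 ≈ 0.192157.
Under the Kimura two-parameter model, d = −½ ln(1 − 2P − Q) − ¼ ln(1 − 2Q).
1 − 2P − Q = 0.776471, giving −½ ln(0.776471) = 0.126498.
1 − 2Q = 0.615686, giving −¼ ln(0.615686) = 0.121255.
d = 0.126498 + 0.121255 = 0.247753.
Under a molecular clock d = 2μt, so t = d/(2μ) = 0.247753 / (2 × 0.035) = 3.54 Myr.

3.54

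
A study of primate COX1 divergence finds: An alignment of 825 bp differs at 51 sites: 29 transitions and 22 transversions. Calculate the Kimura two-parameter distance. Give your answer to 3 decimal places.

0.065

P = 29/825 ≈ 0.035152 and Q = 22/825 ≈ 0.026667.
Under the Kimura two-parameter model, d = −½ ln(1 − 2P − Q) − ¼ ln(1 − 2Q).
1 − 2P − Q = 0.903029, giving −½ ln(0.903029) = 0.051000.
1 − 2Q = 0.946666, giving −¼ ln(0.946666) = 0.013702.
d = 0.051000 + 0.013702 = 0.064702.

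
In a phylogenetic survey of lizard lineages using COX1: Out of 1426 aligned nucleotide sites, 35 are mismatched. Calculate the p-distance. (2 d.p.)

p = 35/1426 = 0.024544… ≈ 0.02 (to 2 d.p.).

0.02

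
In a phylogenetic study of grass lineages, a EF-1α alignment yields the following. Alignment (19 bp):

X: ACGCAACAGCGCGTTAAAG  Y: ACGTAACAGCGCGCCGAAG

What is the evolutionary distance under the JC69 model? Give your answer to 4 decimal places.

0.2471

The sequences differ at 4 of 19 sites (4, 14, 15, 16), so p = 4/19 ≈ 0.210526.
d = −(3/4) ln(1 − 4p/3) = −0.75 ln(1 − 0.280701) = −0.75 ln(0.719299)
  = −0.75 × (-0.329478) = 0.247109 substitutions/site.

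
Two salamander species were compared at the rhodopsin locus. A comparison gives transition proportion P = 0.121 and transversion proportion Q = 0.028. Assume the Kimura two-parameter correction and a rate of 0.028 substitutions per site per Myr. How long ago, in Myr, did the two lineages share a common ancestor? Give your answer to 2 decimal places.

3.07

Under the Kimura two-parameter model, d = −½ ln(1 − 2P − Q) − ¼ ln(1 − 2Q).
1 − 2P − Q = 0.73, giving −½ ln(0.73) = 0.157355.
1 − 2Q = 0.944, giving −¼ ln(0.944) = 0.014407.
d = 0.157355 + 0.014407 = 0.171762.
Under a molecular clock d = 2μt, so t = d/(2μ) = 0.171762 / (2 × 0.028) = 3.07 Myr.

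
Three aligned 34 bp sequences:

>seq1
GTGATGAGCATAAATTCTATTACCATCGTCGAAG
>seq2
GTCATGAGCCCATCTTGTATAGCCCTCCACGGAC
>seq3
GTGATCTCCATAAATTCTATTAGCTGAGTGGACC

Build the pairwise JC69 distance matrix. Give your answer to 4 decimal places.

seq1–seq2: 13/34 sites differ → p ≈ 0.382353, d = −0.75 ln(1 − 0.509804) = 0.534712 ≈ 0.5347.
seq1–seq3: 10/34 sites differ → p ≈ 0.294118, d = −0.75 ln(1 − 0.392157) = 0.373379 ≈ 0.3734.
seq2–seq3: 20/34 sites differ → p ≈ 0.588235, d = −0.75 ln(1 − 0.784313) = 1.150445 ≈ 1.1504.

d(seq1,seq2) = 0.5347, d(seq1,seq3) = 0.3734, d(seq2,seq3) = 1.1504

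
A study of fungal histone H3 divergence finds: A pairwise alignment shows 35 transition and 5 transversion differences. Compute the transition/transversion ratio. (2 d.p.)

7.00

R = 35/5 = 7.00.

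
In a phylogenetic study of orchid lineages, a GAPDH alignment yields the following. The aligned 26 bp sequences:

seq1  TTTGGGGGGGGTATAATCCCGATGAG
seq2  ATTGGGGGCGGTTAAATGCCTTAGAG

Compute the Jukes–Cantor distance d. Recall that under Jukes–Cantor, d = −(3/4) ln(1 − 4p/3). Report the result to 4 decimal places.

The sequences differ at 8 of 26 sites (1, 9, 13, 14, 18, 21, 22, 23), so p = 8/26 ≈ 0.307692.
d = −(3/4) ln(1 − 4p/3) = −0.75 ln(1 − 0.410256) = −0.75 ln(0.589744)
  = −0.75 × (-0.528067) = 0.396050 substitutions/site.

0.3961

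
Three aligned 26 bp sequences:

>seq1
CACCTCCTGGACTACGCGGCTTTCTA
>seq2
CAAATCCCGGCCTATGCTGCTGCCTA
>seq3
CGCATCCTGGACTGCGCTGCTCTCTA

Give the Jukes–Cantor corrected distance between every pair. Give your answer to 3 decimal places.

d(seq1,seq2) = 0.396, d(seq1,seq3) = 0.222, d(seq2,seq3) = 0.396

seq1–seq2: 8/26 sites differ → p ≈ 0.307692, d = −0.75 ln(1 − 0.410256) = 0.396050 ≈ 0.396.
seq1–seq3: 5/26 sites differ → p ≈ 0.192308, d = −0.75 ln(1 − 0.256411) = 0.222200 ≈ 0.222.
seq2–seq3: 8/26 sites differ → p ≈ 0.307692, d = −0.75 ln(1 − 0.410256) = 0.396050 ≈ 0.396.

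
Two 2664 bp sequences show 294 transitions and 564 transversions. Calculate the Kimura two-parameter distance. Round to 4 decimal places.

0.4209

P = 294/2664 ≈ 0.11036 and Q = 564/2664 ≈ 0.211712.
Under the Kimura two-parameter model, d = −½ ln(1 − 2P − Q) − ¼ ln(1 − 2Q).
1 − 2P − Q = 0.567568, giving −½ ln(0.567568) = 0.283197.
1 − 2Q = 0.576576, giving −¼ ln(0.576576) = 0.137662.
d = 0.283197 + 0.137662 = 0.420859.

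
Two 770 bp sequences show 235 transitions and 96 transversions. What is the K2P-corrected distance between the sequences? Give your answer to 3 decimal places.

P = 235/770 ≈ 0.305195 and Q = 96/770 ≈ 0.124675.
Under the Kimura two-parameter model, d = −½ ln(1 − 2P − Q) − ¼ ln(1 − 2Q).
1 − 2P − Q = 0.264935, giving −½ ln(0.264935) = 0.664135.
1 − 2Q = 0.75065, giving −¼ ln(0.75065) = 0.071704.
d = 0.664135 + 0.071704 = 0.735839.

0.736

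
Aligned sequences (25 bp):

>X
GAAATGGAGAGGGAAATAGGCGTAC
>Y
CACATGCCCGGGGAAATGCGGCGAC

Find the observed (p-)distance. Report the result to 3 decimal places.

The sequences differ at 11 of 25 positions.
p = 11/25 = 0.440.

0.440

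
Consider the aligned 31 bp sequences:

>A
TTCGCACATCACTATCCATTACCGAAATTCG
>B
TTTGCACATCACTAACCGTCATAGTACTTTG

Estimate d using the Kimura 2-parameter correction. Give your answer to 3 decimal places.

Of 31 sites, 5 differences are transitions and 4 are transversions, so P = 5/31 ≈ 0.16129 and Q = 4/31 ≈ 0.129032.
Under the Kimura two-parameter model, d = −½ ln(1 − 2P − Q) − ¼ ln(1 − 2Q).
1 − 2P − Q = 0.548388, giving −½ ln(0.548388) = 0.300386.
1 − 2Q = 0.741936, giving −¼ ln(0.741936) = 0.074623.
d = 0.300386 + 0.074623 = 0.375009.

0.375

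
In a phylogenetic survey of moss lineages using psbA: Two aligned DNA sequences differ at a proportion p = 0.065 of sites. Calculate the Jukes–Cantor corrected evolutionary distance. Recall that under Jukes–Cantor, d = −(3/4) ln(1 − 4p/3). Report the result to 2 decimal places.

0.07

d = −(3/4) ln(1 − 4p/3) = −0.75 ln(1 − 0.086667) = −0.75 ln(0.913333)
  = −0.75 × (-0.090655) = 0.067991 substitutions/site.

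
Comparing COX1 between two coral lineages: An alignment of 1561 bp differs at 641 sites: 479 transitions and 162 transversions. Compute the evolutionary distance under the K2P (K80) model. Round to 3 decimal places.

P = 479/1561 ≈ 0.306855 and Q = 162/1561 ≈ 0.10378.
Under the Kimura two-parameter model, d = −½ ln(1 − 2P − Q) − ¼ ln(1 − 2Q).
1 − 2P − Q = 0.28251, giving −½ ln(0.28251) = 0.632021.
1 − 2Q = 0.79244, giving −¼ ln(0.79244) = 0.058160.
d = 0.632021 + 0.058160 = 0.690181.

0.690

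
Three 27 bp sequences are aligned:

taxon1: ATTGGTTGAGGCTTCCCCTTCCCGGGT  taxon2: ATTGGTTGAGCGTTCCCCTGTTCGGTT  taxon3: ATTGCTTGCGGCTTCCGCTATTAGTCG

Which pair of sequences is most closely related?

taxon1–taxon2: 6/27 differ, p = 0.222, d = 0.264.
taxon1–taxon3: 10/27 differ, p = 0.370, d = 0.511.
taxon2–taxon3: 10/27 differ, p = 0.370, d = 0.511.
The smallest distance is between taxon1 and taxon2.

taxon1 and taxon2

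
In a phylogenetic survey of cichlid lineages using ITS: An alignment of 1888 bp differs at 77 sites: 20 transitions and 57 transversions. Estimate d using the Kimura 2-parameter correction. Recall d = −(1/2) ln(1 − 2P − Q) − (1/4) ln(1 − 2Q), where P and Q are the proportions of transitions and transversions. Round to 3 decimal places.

P = 20/1888 ≈ 0.010593 and Q = 57/1888 ≈ 0.030191.
Under the Kimura two-parameter model, d = −½ ln(1 − 2P − Q) − ¼ ln(1 − 2Q).
1 − 2P − Q = 0.948623, giving −½ ln(0.948623) = 0.026372.
1 − 2Q = 0.939618, giving −¼ ln(0.939618) = 0.015570.
d = 0.026372 + 0.015570 = 0.041942.

0.042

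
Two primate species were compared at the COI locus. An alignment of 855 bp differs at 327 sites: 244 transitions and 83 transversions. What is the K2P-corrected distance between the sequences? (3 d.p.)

0.605

P = 244/855 ≈ 0.28538 and Q = 83/855 ≈ 0.097076.
Under the Kimura two-parameter model, d = −½ ln(1 − 2P − Q) − ¼ ln(1 − 2Q).
1 − 2P − Q = 0.332164, giving −½ ln(0.332164) = 0.551063.
1 − 2Q = 0.805848, giving −¼ ln(0.805848) = 0.053965.
d = 0.551063 + 0.053965 = 0.605028.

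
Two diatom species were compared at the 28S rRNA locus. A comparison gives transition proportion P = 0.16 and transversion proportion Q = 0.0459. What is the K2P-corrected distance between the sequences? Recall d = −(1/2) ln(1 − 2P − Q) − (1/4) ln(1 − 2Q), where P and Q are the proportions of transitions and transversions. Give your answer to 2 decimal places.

Under the Kimura two-parameter model, d = −½ ln(1 − 2P − Q) − ¼ ln(1 − 2Q).
1 − 2P − Q = 0.6341, giving −½ ln(0.6341) = 0.227774.
1 − 2Q = 0.9082, giving −¼ ln(0.9082) = 0.024073.
d = 0.227774 + 0.024073 = 0.251847.

0.25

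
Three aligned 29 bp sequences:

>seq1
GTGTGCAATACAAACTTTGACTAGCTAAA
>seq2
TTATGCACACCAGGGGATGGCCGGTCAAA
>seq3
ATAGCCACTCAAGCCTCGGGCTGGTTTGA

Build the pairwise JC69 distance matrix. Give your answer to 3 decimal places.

d(seq1,seq2) = 0.878, d(seq1,seq3) = 0.998, d(seq2,seq3) = 0.774

seq1–seq2: 15/29 sites differ → p ≈ 0.517241, d = −0.75 ln(1 − 0.689655) = 0.877553 ≈ 0.878.
seq1–seq3: 16/29 sites differ → p ≈ 0.551724, d = −0.75 ln(1 − 0.735632) = 0.997810 ≈ 0.998.
seq2–seq3: 14/29 sites differ → p ≈ 0.482759, d = −0.75 ln(1 − 0.643679) = 0.773942 ≈ 0.774.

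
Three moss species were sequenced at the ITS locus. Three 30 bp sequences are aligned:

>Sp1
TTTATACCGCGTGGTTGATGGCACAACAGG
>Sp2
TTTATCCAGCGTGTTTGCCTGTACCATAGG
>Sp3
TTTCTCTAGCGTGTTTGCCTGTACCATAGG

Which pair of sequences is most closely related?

Sp1–Sp2: 9/30 differ, p = 0.300, d = 0.383.
Sp1–Sp3: 11/30 differ, p = 0.367, d = 0.503.
Sp2–Sp3: 2/30 differ, p = 0.067, d = 0.070.
The smallest distance is between Sp2 and Sp3.

Sp2 and Sp3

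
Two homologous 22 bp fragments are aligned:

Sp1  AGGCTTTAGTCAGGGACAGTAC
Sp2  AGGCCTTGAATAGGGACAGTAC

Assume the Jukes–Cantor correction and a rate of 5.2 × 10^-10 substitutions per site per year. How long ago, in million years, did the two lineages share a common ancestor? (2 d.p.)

The sequences differ at 5 of 22 sites (5, 8, 9, 10, 11), so p = 5/22 ≈ 0.227273.
d = −(3/4) ln(1 − 4p/3) = −0.75 ln(1 − 0.303031) = −0.75 ln(0.696969)
  = −0.75 × (-0.361014) = 0.270761 substitutions/site.
Under a molecular clock d = 2μt, so t = d/(2μ) = 0.270761 / (2 × 5.2 × 10^-10) = 260.35 million years.

260.35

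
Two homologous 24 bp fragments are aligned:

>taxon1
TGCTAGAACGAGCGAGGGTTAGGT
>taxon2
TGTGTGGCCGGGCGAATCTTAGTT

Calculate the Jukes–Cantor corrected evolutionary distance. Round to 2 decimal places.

The sequences differ at 10 of 24 sites (3, 4, 5, 7, 8, 11, 16, 17, 18, 23), so p = 10/24 ≈ 0.416667.
d = −(3/4) ln(1 − 4p/3) = −0.75 ln(1 − 0.555556) = −0.75 ln(0.444444)
  = −0.75 × (-0.810931) = 0.608198 substitutions/site.

0.61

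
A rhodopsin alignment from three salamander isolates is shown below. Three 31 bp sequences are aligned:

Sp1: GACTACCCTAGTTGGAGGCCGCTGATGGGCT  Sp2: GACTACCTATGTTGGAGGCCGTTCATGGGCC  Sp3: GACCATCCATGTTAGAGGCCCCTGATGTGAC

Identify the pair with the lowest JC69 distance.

Sp1 and Sp2

Sp1–Sp2: 6/31 differ, p = 0.194, d = 0.224.
Sp1–Sp3: 9/31 differ, p = 0.290, d = 0.367.
Sp2–Sp3: 9/31 differ, p = 0.290, d = 0.367.
The smallest distance is between Sp1 and Sp2.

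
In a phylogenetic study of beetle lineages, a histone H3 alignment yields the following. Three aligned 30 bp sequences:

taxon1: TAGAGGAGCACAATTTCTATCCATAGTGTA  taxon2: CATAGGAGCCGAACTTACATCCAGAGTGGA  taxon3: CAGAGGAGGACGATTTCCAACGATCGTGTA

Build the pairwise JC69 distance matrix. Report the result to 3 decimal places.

taxon1–taxon2: 9/30 sites differ → p = 0.3, d = −0.75 ln(1 − 0.4) = 0.383119 ≈ 0.383.
taxon1–taxon3: 7/30 sites differ → p ≈ 0.233333, d = −0.75 ln(1 − 0.311111) = 0.279506 ≈ 0.280.
taxon2–taxon3: 12/30 sites differ → p = 0.4, d = −0.75 ln(1 − 0.533333) = 0.571605 ≈ 0.572.

d(taxon1,taxon2) = 0.383, d(taxon1,taxon3) = 0.280, d(taxon2,taxon3) = 0.572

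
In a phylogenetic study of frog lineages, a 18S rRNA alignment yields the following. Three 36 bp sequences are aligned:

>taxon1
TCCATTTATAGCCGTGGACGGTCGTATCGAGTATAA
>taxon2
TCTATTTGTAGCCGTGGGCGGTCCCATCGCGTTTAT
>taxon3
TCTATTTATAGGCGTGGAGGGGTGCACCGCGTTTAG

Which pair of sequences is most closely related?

taxon1 and taxon2

taxon1–taxon2: 8/36 differ, p = 0.222, d = 0.264.
taxon1–taxon3: 10/36 differ, p = 0.278, d = 0.347.
taxon2–taxon3: 9/36 differ, p = 0.250, d = 0.304.
The smallest distance is between taxon1 and taxon2.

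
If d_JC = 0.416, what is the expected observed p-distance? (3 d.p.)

0.319

p = (3/4)(1 − e^(−4d/3)) = 0.75 × (1 − e^(-0.554667)) = 0.75 × (1 − 0.574263) = 0.319303.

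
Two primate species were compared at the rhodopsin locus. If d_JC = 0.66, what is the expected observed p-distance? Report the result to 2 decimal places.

p = (3/4)(1 − e^(−4d/3)) = 0.75 × (1 − e^(-0.88)) = 0.75 × (1 − 0.414783) = 0.438913.

0.44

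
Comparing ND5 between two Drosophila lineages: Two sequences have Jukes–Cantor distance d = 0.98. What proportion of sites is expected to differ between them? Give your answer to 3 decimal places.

p = (3/4)(1 − e^(−4d/3)) = 0.75 × (1 − e^(-1.306667)) = 0.75 × (1 − 0.270721) = 0.546959.

0.547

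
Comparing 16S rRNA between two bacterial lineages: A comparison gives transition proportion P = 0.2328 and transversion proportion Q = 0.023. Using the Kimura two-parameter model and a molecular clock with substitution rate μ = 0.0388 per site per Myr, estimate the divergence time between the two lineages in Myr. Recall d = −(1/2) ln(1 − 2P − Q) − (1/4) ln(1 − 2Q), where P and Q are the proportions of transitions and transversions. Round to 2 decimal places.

4.47

Under the Kimura two-parameter model, d = −½ ln(1 − 2P − Q) − ¼ ln(1 − 2Q).
1 − 2P − Q = 0.5114, giving −½ ln(0.5114) = 0.335302.
1 − 2Q = 0.954, giving −¼ ln(0.954) = 0.011773.
d = 0.335302 + 0.011773 = 0.347075.
Under a molecular clock d = 2μt, so t = d/(2μ) = 0.347075 / (2 × 0.0388) = 4.47 Myr.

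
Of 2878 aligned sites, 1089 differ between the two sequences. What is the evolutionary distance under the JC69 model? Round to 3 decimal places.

0.527

p = 1089/2878 ≈ 0.378388.
d = −(3/4) ln(1 − 4p/3) = −0.75 ln(1 − 0.504517) = −0.75 ln(0.495483)
  = −0.75 × (-0.702222) = 0.526667 substitutions/site.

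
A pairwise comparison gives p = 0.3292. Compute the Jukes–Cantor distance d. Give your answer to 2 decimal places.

d = −(3/4) ln(1 − 4p/3) = −0.75 ln(1 − 0.438933) = −0.75 ln(0.561067)
  = −0.75 × (-0.577915) = 0.433436 substitutions/site.

0.43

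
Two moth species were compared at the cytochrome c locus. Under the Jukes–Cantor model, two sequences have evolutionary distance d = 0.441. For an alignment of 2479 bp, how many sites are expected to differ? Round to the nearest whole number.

Invert JC69: p = (3/4)(1 − e^(−4d/3)) = 0.75 × (1 − e^(-0.588)) = 0.75 × (1 − 0.555437) = 0.333422.
Expected differing sites = pL ≈ 0.333422 × 2479 = 826.553138 ≈ 827.

827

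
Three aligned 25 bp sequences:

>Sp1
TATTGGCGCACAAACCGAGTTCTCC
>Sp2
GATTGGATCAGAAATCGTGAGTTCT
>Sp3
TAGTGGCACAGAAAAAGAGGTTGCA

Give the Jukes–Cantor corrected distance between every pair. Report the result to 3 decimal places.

d(Sp1,Sp2) = 0.572, d(Sp1,Sp3) = 0.490, d(Sp2,Sp3) = 0.663

Sp1–Sp2: 10/25 sites differ → p = 0.4, d = −0.75 ln(1 − 0.533333) = 0.571605 ≈ 0.572.
Sp1–Sp3: 9/25 sites differ → p = 0.36, d = −0.75 ln(1 − 0.48) = 0.490445 ≈ 0.490.
Sp2–Sp3: 11/25 sites differ → p = 0.44, d = −0.75 ln(1 − 0.586667) = 0.662626 ≈ 0.663.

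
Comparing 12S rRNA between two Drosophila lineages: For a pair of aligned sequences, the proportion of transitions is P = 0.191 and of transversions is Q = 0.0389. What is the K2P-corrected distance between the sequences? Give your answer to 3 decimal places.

Under the Kimura two-parameter model, d = −½ ln(1 − 2P − Q) − ¼ ln(1 − 2Q).
1 − 2P − Q = 0.5791, giving −½ ln(0.5791) = 0.273140.
1 − 2Q = 0.9222, giving −¼ ln(0.9222) = 0.020248.
d = 0.273140 + 0.020248 = 0.293388.

0.293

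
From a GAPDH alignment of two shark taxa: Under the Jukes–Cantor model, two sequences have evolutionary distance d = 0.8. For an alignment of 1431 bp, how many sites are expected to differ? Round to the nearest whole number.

Invert JC69: p = (3/4)(1 − e^(−4d/3)) = 0.75 × (1 − e^(-1.066667)) = 0.75 × (1 − 0.344154) = 0.491885.
Expected differing sites = pL ≈ 0.491885 × 1431 = 703.887435 ≈ 704.

704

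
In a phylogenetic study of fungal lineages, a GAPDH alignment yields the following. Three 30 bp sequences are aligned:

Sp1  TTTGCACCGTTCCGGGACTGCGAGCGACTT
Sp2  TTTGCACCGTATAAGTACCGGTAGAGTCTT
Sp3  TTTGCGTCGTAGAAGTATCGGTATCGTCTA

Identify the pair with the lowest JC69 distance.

Sp1–Sp2: 10/30 differ, p = 0.333, d = 0.441.
Sp1–Sp3: 14/30 differ, p = 0.467, d = 0.730.
Sp2–Sp3: 7/30 differ, p = 0.233, d = 0.280.
The smallest distance is between Sp2 and Sp3.

Sp2 and Sp3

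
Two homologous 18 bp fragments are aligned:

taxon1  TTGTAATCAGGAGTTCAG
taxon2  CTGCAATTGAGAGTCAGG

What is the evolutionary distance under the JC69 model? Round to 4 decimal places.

0.6735

The sequences differ at 8 of 18 sites (1, 4, 8, 9, 10, 15, 16, 17), so p = 8/18 ≈ 0.444444.
d = −(3/4) ln(1 − 4p/3) = −0.75 ln(1 − 0.592592) = −0.75 ln(0.407408)
  = −0.75 × (-0.897940) = 0.673455 substitutions/site.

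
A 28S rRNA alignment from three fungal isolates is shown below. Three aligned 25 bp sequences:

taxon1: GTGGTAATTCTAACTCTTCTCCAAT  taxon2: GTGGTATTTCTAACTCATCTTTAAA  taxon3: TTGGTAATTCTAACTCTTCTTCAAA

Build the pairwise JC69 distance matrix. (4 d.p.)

d(taxon1,taxon2) = 0.2326, d(taxon1,taxon3) = 0.1308, d(taxon2,taxon3) = 0.1800

taxon1–taxon2: 5/25 sites differ → p = 0.2, d = −0.75 ln(1 − 0.266667) = 0.232617 ≈ 0.2326.
taxon1–taxon3: 3/25 sites differ → p = 0.12, d = −0.75 ln(1 − 0.16) = 0.130765 ≈ 0.1308.
taxon2–taxon3: 4/25 sites differ → p = 0.16, d = −0.75 ln(1 − 0.213333) = 0.179963 ≈ 0.1800.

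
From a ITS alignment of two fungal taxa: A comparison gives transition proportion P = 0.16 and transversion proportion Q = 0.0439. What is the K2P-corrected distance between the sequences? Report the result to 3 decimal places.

Under the Kimura two-parameter model, d = −½ ln(1 − 2P − Q) − ¼ ln(1 − 2Q).
1 − 2P − Q = 0.6361, giving −½ ln(0.6361) = 0.226200.
1 − 2Q = 0.9122, giving −¼ ln(0.9122) = 0.022974.
d = 0.226200 + 0.022974 = 0.249174.

0.249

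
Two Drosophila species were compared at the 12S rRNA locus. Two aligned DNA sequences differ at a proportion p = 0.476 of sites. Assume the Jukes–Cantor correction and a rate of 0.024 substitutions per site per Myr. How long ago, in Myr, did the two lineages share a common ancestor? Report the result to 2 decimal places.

15.73

d = −(3/4) ln(1 − 4p/3) = −0.75 ln(1 − 0.634667) = −0.75 ln(0.365333)
  = −0.75 × (-1.006946) = 0.755210 substitutions/site.
Under a molecular clock d = 2μt, so t = d/(2μ) = 0.755210 / (2 × 0.024) = 15.73 Myr.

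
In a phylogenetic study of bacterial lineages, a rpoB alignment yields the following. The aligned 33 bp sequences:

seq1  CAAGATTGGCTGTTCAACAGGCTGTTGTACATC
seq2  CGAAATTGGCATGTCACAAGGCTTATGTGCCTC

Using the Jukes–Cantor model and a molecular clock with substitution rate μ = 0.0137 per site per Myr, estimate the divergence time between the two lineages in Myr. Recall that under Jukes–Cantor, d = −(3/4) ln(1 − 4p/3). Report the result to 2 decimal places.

The sequences differ at 11 of 33 sites, so p = 11/33 ≈ 0.333333.
d = −(3/4) ln(1 − 4p/3) = −0.75 ln(1 − 0.444444) = −0.75 ln(0.555556)
  = −0.75 × (-0.587786) = 0.440840 substitutions/site.
Under a molecular clock d = 2μt, so t = d/(2μ) = 0.440840 / (2 × 0.0137) = 16.09 Myr.

16.09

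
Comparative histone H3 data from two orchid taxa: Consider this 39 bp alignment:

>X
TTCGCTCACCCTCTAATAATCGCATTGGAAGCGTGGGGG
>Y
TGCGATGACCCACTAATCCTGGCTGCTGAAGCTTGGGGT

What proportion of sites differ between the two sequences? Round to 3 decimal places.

The sequences differ at 13 of 39 positions.
p = 13/39 = 0.333333… ≈ 0.333 (to 3 d.p.).

0.333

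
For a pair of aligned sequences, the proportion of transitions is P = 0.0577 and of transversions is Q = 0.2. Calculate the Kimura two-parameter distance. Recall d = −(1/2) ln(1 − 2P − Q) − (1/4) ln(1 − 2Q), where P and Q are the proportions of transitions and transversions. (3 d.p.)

Under the Kimura two-parameter model, d = −½ ln(1 − 2P − Q) − ¼ ln(1 − 2Q).
1 − 2P − Q = 0.6846, giving −½ ln(0.6846) = 0.189460.
1 − 2Q = 0.6, giving −¼ ln(0.6) = 0.127706.
d = 0.189460 + 0.127706 = 0.317166.

0.317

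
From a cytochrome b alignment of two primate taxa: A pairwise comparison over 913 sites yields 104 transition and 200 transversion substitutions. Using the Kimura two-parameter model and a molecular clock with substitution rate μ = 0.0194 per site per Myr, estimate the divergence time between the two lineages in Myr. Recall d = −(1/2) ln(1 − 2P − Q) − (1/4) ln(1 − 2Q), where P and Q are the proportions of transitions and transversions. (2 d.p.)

11.35

P = 104/913 ≈ 0.11391 and Q = 200/913 ≈ 0.219058.
Under the Kimura two-parameter model, d = −½ ln(1 − 2P − Q) − ¼ ln(1 − 2Q).
1 − 2P − Q = 0.553122, giving −½ ln(0.553122) = 0.296088.
1 − 2Q = 0.561884, giving −¼ ln(0.561884) = 0.144115.
d = 0.296088 + 0.144115 = 0.440203.
Under a molecular clock d = 2μt, so t = d/(2μ) = 0.440203 / (2 × 0.0194) = 11.35 Myr.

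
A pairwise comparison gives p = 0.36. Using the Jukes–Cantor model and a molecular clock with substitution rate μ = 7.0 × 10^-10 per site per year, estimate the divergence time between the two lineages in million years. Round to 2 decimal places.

d = −(3/4) ln(1 − 4p/3) = −0.75 ln(1 − 0.48) = −0.75 ln(0.52)
  = −0.75 × (-0.653926) = 0.490445 substitutions/site.
Under a molecular clock d = 2μt, so t = d/(2μ) = 0.490445 / (2 × 7.0 × 10^-10) = 350.32 million years.

350.32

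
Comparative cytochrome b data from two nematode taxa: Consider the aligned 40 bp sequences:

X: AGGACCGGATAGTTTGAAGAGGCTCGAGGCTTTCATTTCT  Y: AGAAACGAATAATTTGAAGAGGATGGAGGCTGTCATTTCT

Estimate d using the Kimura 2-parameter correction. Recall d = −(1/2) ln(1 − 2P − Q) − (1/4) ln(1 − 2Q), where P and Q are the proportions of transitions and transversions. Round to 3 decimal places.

Of 40 sites, 3 differences are transitions and 4 are transversions, so P = 3/40 = 0.075 and Q = 4/40 = 0.1.
Under the Kimura two-parameter model, d = −½ ln(1 − 2P − Q) − ¼ ln(1 − 2Q).
1 − 2P − Q = 0.75, giving −½ ln(0.75) = 0.143841.
1 − 2Q = 0.8, giving −¼ ln(0.8) = 0.055786.
d = 0.143841 + 0.055786 = 0.199627.

0.200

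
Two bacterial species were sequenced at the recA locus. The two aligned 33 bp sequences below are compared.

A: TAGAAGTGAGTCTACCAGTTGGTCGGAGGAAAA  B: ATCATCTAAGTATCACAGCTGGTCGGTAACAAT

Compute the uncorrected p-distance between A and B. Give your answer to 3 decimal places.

The sequences differ at 15 of 33 positions.
p = 15/33 = 0.454545… ≈ 0.455 (to 3 d.p.).

0.455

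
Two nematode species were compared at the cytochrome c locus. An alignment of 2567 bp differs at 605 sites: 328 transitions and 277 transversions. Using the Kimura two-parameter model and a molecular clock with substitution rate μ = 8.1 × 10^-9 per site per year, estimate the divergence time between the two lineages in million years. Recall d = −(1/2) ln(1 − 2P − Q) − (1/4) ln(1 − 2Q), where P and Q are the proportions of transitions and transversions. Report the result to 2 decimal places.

P = 328/2567 ≈ 0.127776 and Q = 277/2567 ≈ 0.107908.
Under the Kimura two-parameter model, d = −½ ln(1 − 2P − Q) − ¼ ln(1 − 2Q).
1 − 2P − Q = 0.63654, giving −½ ln(0.63654) = 0.225854.
1 − 2Q = 0.784184, giving −¼ ln(0.784184) = 0.060778.
d = 0.225854 + 0.060778 = 0.286632.
Under a molecular clock d = 2μt, so t = d/(2μ) = 0.286632 / (2 × 8.1 × 10^-9) = 17.69 million years.

17.69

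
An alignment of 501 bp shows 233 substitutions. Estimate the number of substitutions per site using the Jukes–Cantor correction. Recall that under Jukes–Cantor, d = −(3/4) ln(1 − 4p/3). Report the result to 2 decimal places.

0.73

p = 233/501 ≈ 0.46507.
d = −(3/4) ln(1 − 4p/3) = −0.75 ln(1 − 0.620093) = −0.75 ln(0.379907)
  = −0.75 × (-0.967829) = 0.725872 substitutions/site.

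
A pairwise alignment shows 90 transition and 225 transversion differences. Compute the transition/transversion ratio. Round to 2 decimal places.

0.40

R = 90/225 = 0.40.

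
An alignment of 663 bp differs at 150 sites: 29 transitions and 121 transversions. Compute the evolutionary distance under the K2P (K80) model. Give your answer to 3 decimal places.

0.271

P = 29/663 ≈ 0.043741 and Q = 121/663 ≈ 0.182504.
Under the Kimura two-parameter model, d = −½ ln(1 − 2P − Q) − ¼ ln(1 − 2Q).
1 − 2P − Q = 0.730014, giving −½ ln(0.730014) = 0.157346.
1 − 2Q = 0.634992, giving −¼ ln(0.634992) = 0.113536.
d = 0.157346 + 0.113536 = 0.270882.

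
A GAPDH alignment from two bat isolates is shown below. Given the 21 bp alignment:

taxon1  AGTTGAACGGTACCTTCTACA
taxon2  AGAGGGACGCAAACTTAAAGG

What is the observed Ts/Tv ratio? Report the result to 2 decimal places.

Transitions are A↔G and C↔T; transversions are all other mismatches.
Transitions: 2. Transversions: 8.
R = 2/8 = 0.25.

0.25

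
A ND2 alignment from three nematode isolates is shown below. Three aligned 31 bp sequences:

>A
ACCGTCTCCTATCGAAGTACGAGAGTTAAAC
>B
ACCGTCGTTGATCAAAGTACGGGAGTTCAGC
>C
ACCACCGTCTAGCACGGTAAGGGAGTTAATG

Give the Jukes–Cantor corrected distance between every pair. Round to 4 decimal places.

A–B: 8/31 sites differ → p ≈ 0.258065, d = −0.75 ln(1 − 0.344087) = 0.316295 ≈ 0.3163.
A–C: 12/31 sites differ → p ≈ 0.387097, d = −0.75 ln(1 − 0.516129) = 0.544453 ≈ 0.5445.
B–C: 11/31 sites differ → p ≈ 0.354839, d = −0.75 ln(1 − 0.473119) = 0.480585 ≈ 0.4806.

d(A,B) = 0.3163, d(A,C) = 0.5445, d(B,C) = 0.4806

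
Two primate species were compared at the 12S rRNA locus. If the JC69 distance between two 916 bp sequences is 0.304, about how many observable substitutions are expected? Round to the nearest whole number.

229

Invert JC69: p = (3/4)(1 − e^(−4d/3)) = 0.75 × (1 − e^(-0.405333)) = 0.75 × (1 − 0.666755) = 0.249934.
Expected differing sites = pL ≈ 0.249934 × 916 = 228.939544 ≈ 229.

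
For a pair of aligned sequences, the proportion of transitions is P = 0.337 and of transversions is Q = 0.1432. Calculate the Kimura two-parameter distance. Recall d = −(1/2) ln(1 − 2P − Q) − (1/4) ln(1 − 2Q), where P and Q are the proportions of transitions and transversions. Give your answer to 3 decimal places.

Under the Kimura two-parameter model, d = −½ ln(1 − 2P − Q) − ¼ ln(1 − 2Q).
1 − 2P − Q = 0.1828, giving −½ ln(0.1828) = 0.849681.
1 − 2Q = 0.7136, giving −¼ ln(0.7136) = 0.084358.
d = 0.849681 + 0.084358 = 0.934039.

0.934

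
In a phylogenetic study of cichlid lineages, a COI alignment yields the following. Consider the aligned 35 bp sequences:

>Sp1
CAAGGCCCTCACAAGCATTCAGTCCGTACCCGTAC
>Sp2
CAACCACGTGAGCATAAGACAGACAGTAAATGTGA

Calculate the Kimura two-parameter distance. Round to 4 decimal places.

Of 35 sites, 2 differences are transitions and 16 are transversions, so P = 2/35 ≈ 0.057143 and Q = 16/35 ≈ 0.457143.
Under the Kimura two-parameter model, d = −½ ln(1 − 2P − Q) − ¼ ln(1 − 2Q).
1 − 2P − Q = 0.428571, giving −½ ln(0.428571) = 0.423649.
1 − 2Q = 0.085714, giving −¼ ln(0.085714) = 0.614185.
d = 0.423649 + 0.614185 = 1.037834.

1.0378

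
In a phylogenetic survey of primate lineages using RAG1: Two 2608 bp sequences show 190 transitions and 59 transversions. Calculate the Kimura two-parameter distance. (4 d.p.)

P = 190/2608 ≈ 0.072853 and Q = 59/2608 ≈ 0.022623.
Under the Kimura two-parameter model, d = −½ ln(1 − 2P − Q) − ¼ ln(1 − 2Q).
1 − 2P − Q = 0.831671, giving −½ ln(0.831671) = 0.092159.
1 − 2Q = 0.954754, giving −¼ ln(0.954754) = 0.011575.
d = 0.092159 + 0.011575 = 0.103734.

0.1037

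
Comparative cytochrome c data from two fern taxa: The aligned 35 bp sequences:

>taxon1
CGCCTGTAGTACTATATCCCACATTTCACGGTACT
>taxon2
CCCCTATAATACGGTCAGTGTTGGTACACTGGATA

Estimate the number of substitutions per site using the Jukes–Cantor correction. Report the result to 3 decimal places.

0.965

The sequences differ at 19 of 35 sites, so p = 19/35 ≈ 0.542857.
d = −(3/4) ln(1 − 4p/3) = −0.75 ln(1 − 0.723809) = −0.75 ln(0.276191)
  = −0.75 × (-1.286663) = 0.964997 substitutions/site.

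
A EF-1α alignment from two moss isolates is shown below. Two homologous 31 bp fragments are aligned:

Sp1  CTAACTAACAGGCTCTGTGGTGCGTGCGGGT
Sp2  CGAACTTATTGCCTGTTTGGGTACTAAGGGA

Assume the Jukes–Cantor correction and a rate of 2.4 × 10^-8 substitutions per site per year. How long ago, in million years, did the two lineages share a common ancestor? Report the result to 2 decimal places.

14.40

The sequences differ at 14 of 31 sites, so p = 14/31 ≈ 0.451613.
d = −(3/4) ln(1 − 4p/3) = −0.75 ln(1 − 0.602151) = −0.75 ln(0.397849)
  = −0.75 × (-0.921683) = 0.691262 substitutions/site.
Under a molecular clock d = 2μt, so t = d/(2μ) = 0.691262 / (2 × 2.4 × 10^-8) = 14.40 million years.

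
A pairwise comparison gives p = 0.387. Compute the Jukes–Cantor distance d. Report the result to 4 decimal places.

d = −(3/4) ln(1 − 4p/3) = −0.75 ln(1 − 0.516) = −0.75 ln(0.484)
  = −0.75 × (-0.725670) = 0.544253 substitutions/site.

0.5443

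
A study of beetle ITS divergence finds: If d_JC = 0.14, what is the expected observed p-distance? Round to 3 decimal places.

p = (3/4)(1 − e^(−4d/3)) = 0.75 × (1 − e^(-0.186667)) = 0.75 × (1 − 0.829720) = 0.127710.

0.128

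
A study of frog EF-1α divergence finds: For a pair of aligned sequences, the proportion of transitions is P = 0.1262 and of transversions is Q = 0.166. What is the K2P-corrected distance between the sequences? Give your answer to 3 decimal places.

Under the Kimura two-parameter model, d = −½ ln(1 − 2P − Q) − ¼ ln(1 − 2Q).
1 − 2P − Q = 0.5816, giving −½ ln(0.5816) = 0.270986.
1 − 2Q = 0.668, giving −¼ ln(0.668) = 0.100867.
d = 0.270986 + 0.100867 = 0.371853.

0.372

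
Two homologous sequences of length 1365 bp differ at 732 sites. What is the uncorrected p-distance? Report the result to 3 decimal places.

0.536

p = 732/1365 = 0.536263… ≈ 0.536 (to 3 d.p.).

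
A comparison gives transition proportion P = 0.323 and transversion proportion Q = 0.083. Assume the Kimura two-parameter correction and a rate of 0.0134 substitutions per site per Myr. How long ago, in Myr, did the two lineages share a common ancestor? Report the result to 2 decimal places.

26.05

Under the Kimura two-parameter model, d = −½ ln(1 − 2P − Q) − ¼ ln(1 − 2Q).
1 − 2P − Q = 0.271, giving −½ ln(0.271) = 0.652818.
1 − 2Q = 0.834, giving −¼ ln(0.834) = 0.045380.
d = 0.652818 + 0.045380 = 0.698198.
Under a molecular clock d = 2μt, so t = d/(2μ) = 0.698198 / (2 × 0.0134) = 26.05 Myr.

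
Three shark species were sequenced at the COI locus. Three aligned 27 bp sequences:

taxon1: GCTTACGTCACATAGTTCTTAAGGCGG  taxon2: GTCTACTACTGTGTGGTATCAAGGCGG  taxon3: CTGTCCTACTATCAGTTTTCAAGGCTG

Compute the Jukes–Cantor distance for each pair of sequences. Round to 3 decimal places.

taxon1–taxon2: 12/27 sites differ → p ≈ 0.444444, d = −0.75 ln(1 − 0.592592) = 0.673455 ≈ 0.673.
taxon1–taxon3: 13/27 sites differ → p ≈ 0.481481, d = −0.75 ln(1 − 0.641975) = 0.770364 ≈ 0.770.
taxon2–taxon3: 9/27 sites differ → p ≈ 0.333333, d = −0.75 ln(1 − 0.444444) = 0.440839 ≈ 0.441.

d(taxon1,taxon2) = 0.673, d(taxon1,taxon3) = 0.770, d(taxon2,taxon3) = 0.441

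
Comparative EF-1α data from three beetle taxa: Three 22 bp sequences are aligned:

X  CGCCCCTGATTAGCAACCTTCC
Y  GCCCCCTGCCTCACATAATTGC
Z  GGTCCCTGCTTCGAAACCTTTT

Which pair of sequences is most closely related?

X–Y: 10/22 differ, p = 0.455, d = 0.699.
X–Z: 7/22 differ, p = 0.318, d = 0.414.
Y–Z: 10/22 differ, p = 0.455, d = 0.699.
The smallest distance is between X and Z.

X and Z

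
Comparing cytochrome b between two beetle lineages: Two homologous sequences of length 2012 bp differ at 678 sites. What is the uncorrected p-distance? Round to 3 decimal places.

p = 678/2012 = 0.336978… ≈ 0.337 (to 3 d.p.).

0.337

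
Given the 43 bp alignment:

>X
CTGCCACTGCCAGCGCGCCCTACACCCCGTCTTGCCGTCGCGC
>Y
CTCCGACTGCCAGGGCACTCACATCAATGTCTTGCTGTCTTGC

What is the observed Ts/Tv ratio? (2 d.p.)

0.50

Transitions are A↔G and C↔T; transversions are all other mismatches.
Transitions: 5. Transversions: 10.
R = 5/10 = 0.50.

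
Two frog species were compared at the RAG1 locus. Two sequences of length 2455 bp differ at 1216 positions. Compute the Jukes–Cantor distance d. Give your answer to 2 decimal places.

p = 1216/2455 ≈ 0.495316.
d = −(3/4) ln(1 − 4p/3) = −0.75 ln(1 − 0.660421) = −0.75 ln(0.339579)
  = −0.75 × (-1.080049) = 0.810037 substitutions/site.

0.81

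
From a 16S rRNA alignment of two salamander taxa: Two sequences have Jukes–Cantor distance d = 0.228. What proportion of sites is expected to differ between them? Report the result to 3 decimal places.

p = (3/4)(1 − e^(−4d/3)) = 0.75 × (1 − e^(-0.304)) = 0.75 × (1 − 0.737861) = 0.196604.

0.197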